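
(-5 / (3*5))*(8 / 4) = -2 / 3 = -0.67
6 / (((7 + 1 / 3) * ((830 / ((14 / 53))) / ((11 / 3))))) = 21 / 21995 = 0.00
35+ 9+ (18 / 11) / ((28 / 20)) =3478 / 77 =45.17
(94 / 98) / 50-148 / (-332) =94551 / 203350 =0.46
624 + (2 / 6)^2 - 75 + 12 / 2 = 4996 / 9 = 555.11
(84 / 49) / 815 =12 / 5705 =0.00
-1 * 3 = -3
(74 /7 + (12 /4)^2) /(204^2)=137 /291312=0.00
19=19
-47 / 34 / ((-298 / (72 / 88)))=0.00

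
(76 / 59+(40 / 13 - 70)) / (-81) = 50342 / 62127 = 0.81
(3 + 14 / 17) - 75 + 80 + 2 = 184 / 17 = 10.82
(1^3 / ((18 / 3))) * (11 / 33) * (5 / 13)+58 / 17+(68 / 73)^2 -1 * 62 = -1223150819 / 21198762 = -57.70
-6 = -6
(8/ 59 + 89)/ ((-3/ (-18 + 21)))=-5259/ 59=-89.14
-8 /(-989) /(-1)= -8 /989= -0.01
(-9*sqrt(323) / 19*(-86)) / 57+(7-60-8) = -61+258*sqrt(323) / 361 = -48.16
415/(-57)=-415/57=-7.28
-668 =-668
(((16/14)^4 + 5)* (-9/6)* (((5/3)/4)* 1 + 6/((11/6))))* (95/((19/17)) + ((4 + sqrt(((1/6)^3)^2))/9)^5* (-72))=-28134725205860573444885/9052762552547180544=-3107.86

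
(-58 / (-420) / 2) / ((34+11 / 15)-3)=29 / 13328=0.00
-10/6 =-5/3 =-1.67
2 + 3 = 5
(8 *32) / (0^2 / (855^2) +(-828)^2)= 16 / 42849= 0.00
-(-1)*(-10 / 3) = -10 / 3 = -3.33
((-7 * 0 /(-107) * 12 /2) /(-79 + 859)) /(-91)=0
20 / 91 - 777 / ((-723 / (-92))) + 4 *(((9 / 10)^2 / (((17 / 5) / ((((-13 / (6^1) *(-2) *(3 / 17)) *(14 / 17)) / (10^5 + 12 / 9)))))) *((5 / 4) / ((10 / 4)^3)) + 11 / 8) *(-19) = -203.15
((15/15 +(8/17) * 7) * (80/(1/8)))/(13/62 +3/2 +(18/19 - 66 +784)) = 27518080/7215939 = 3.81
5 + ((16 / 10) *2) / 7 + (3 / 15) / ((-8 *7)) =1527 / 280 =5.45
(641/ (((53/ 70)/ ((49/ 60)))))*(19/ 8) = 4177397/ 2544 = 1642.06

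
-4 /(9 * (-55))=4 /495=0.01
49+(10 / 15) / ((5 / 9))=251 / 5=50.20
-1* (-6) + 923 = 929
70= 70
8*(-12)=-96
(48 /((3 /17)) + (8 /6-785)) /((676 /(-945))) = 483525 /676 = 715.27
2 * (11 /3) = 22 /3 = 7.33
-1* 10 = -10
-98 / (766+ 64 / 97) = -4753 / 37183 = -0.13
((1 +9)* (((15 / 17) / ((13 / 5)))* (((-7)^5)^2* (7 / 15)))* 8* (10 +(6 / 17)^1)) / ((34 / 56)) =61026577460.14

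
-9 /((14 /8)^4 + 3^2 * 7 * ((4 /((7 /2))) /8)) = -2304 /4705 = -0.49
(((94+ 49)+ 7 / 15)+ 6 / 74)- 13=72454 / 555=130.55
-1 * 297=-297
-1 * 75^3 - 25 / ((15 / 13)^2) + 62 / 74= -140490349 / 333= -421892.94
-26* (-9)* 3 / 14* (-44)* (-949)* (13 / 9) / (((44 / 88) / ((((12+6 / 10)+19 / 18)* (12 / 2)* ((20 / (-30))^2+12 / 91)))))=629776017728 / 2205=285612706.45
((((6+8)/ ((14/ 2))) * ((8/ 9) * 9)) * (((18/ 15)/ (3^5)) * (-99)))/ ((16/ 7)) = -154/ 45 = -3.42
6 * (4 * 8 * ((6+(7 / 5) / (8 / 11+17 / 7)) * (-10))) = -1002112 / 81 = -12371.75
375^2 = 140625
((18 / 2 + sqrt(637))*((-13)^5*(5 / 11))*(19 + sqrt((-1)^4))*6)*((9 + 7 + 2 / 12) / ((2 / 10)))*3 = -378161920500*sqrt(13) / 11- 486208183500 / 11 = -168153670753.70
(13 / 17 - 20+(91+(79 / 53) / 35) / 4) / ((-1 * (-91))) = 111172 / 2869685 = 0.04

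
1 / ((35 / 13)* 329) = 13 / 11515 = 0.00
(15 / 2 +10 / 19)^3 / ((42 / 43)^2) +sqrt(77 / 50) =sqrt(154) / 10 +52460983625 / 96794208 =543.23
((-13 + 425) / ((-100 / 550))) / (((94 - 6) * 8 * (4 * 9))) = -0.09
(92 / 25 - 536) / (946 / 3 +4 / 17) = -339354 / 201175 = -1.69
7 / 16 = 0.44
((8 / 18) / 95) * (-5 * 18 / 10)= -4 / 95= -0.04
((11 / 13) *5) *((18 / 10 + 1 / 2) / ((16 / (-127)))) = -32131 / 416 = -77.24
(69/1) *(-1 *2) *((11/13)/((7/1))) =-1518/91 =-16.68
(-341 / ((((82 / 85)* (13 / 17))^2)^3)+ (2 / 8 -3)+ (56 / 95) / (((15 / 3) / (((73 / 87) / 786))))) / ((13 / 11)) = -555294935010266549474967781531 / 309807546985635120749620800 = -1792.39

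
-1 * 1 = -1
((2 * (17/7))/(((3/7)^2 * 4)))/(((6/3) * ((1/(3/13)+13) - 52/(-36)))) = 0.18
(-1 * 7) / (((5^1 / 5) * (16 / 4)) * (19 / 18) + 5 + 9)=-0.38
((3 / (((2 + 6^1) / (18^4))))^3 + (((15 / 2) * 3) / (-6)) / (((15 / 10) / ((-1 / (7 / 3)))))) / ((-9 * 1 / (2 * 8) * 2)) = -1138755891091412 / 21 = -54226471004352.95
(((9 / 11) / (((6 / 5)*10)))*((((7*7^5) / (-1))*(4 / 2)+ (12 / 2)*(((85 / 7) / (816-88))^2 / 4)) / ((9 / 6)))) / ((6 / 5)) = -61105045755305 / 6855873024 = -8912.80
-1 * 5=-5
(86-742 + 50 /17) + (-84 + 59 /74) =-926217 /1258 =-736.26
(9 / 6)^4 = 81 / 16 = 5.06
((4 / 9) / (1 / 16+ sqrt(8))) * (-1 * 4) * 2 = 512 / 18423 - 16384 * sqrt(2) / 18423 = -1.23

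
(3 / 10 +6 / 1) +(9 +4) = 193 / 10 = 19.30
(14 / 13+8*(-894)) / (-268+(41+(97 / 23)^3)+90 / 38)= 47.79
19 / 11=1.73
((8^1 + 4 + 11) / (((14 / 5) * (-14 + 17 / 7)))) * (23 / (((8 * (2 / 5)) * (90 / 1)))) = -2645 / 46656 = -0.06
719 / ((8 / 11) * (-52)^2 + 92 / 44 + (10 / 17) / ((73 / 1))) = 9815069 / 26873965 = 0.37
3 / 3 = 1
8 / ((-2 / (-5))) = 20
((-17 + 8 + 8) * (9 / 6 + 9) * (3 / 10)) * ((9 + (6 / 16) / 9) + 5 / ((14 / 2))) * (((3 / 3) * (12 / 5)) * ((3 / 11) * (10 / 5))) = -4023 / 100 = -40.23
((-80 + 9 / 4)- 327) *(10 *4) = -16190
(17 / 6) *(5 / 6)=85 / 36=2.36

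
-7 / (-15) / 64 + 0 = 7 / 960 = 0.01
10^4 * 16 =160000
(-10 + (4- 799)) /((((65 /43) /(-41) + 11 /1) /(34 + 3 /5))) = -49104839 /19328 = -2540.61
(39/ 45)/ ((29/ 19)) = 247/ 435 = 0.57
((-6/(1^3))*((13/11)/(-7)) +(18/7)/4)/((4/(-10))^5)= -161.70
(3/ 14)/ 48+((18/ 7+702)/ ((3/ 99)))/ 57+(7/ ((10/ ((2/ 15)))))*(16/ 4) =408.29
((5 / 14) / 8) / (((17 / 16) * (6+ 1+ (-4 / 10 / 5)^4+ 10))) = 1953125 / 790236279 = 0.00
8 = 8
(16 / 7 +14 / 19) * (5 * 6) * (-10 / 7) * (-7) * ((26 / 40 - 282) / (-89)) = 33930810 / 11837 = 2866.50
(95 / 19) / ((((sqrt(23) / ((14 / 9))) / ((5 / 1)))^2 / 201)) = 1641500 / 621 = 2643.32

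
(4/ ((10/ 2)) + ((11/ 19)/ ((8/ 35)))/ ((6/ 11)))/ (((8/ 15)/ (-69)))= -1712787/ 2432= -704.27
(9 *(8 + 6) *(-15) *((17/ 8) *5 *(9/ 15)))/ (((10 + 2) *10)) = -3213/ 32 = -100.41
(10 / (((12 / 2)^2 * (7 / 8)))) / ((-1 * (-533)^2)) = -20 / 17897607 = -0.00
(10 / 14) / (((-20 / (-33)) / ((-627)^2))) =463330.61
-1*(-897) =897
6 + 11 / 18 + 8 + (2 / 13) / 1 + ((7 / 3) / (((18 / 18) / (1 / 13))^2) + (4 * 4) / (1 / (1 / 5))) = 273457 / 15210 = 17.98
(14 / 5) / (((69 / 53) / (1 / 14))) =53 / 345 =0.15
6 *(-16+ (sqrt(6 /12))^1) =-96+ 3 *sqrt(2) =-91.76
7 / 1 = 7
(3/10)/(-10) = -0.03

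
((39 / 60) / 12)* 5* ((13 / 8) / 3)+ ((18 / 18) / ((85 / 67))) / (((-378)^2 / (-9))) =0.15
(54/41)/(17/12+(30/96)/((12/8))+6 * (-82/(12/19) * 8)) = -432/2043563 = -0.00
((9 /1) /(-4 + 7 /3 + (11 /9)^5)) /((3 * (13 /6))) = 531441 /407134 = 1.31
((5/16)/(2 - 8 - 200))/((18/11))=-0.00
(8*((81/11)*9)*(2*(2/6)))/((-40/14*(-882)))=54/385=0.14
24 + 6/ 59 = 1422/ 59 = 24.10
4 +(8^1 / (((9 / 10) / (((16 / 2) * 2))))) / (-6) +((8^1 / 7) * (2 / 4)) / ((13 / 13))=-3616 / 189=-19.13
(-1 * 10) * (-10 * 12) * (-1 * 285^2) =-97470000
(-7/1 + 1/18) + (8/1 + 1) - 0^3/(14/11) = 37/18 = 2.06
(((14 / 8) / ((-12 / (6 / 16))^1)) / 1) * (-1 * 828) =1449 / 32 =45.28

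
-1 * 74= -74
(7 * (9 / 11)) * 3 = 189 / 11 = 17.18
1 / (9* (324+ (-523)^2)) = 1 / 2464677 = 0.00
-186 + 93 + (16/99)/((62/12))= -95107/1023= -92.97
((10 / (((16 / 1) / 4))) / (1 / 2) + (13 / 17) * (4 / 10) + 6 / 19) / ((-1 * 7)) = -1297 / 1615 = -0.80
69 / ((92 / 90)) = 135 / 2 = 67.50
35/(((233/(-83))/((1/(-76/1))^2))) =-2905/1345808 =-0.00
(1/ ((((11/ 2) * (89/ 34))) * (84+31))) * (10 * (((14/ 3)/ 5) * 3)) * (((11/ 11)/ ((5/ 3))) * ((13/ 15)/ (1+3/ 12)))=99008/ 14073125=0.01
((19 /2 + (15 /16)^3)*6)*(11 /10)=1395471 /20480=68.14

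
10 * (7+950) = 9570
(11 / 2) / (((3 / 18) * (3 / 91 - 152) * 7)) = -429 / 13829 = -0.03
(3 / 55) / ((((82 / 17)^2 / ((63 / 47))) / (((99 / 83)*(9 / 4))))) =4424301 / 524606480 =0.01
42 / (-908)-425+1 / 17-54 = -3696825 / 7718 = -478.99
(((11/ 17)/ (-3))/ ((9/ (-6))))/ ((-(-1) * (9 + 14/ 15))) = 110/ 7599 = 0.01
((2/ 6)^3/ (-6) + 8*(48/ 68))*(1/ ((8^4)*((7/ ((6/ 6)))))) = 15535/ 78962688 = 0.00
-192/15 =-64/5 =-12.80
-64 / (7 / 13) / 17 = -832 / 119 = -6.99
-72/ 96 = -3/ 4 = -0.75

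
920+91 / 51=921.78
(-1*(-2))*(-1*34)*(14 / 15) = -63.47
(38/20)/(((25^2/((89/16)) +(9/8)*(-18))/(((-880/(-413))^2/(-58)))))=-2164480/1340501771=-0.00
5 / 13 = 0.38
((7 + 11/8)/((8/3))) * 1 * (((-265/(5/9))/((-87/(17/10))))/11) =543303/204160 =2.66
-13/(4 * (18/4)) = -0.72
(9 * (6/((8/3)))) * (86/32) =3483/64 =54.42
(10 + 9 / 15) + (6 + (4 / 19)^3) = 569617 / 34295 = 16.61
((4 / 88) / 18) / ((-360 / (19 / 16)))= -19 / 2280960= -0.00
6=6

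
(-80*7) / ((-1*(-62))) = -280 / 31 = -9.03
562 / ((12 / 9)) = 843 / 2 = 421.50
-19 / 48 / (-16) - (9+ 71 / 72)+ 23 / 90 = -111811 / 11520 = -9.71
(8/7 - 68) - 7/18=-8473/126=-67.25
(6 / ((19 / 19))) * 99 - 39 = 555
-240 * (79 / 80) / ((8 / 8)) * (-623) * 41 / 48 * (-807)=-1628442879 / 16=-101777679.94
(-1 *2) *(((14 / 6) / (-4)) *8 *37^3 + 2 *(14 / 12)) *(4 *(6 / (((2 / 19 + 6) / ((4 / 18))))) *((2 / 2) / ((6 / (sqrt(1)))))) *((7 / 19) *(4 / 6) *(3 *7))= 277980920 / 783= 355020.33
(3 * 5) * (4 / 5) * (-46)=-552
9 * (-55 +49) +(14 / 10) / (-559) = -150937 / 2795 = -54.00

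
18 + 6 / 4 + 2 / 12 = 59 / 3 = 19.67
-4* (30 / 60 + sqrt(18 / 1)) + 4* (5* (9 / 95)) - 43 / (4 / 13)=-10629 / 76 - 12* sqrt(2)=-156.83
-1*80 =-80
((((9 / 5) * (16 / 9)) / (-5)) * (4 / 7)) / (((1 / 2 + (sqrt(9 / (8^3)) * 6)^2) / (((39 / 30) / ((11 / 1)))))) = -0.04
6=6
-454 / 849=-0.53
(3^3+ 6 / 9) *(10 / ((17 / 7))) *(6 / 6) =5810 / 51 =113.92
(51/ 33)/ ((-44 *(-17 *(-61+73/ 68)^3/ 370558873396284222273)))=-29128891919935110144435984/ 8187818546875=-3557588844107.03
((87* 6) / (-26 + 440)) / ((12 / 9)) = 87 / 92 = 0.95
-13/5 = -2.60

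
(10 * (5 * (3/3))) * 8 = 400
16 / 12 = 4 / 3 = 1.33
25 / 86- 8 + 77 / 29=-12605 / 2494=-5.05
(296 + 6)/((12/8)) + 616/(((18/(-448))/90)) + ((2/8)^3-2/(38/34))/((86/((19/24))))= -182244751469/132096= -1379638.68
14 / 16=7 / 8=0.88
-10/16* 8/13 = -5/13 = -0.38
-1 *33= -33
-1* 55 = -55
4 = 4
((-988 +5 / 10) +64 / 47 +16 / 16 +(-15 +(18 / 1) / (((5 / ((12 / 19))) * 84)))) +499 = -31324463 / 62510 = -501.11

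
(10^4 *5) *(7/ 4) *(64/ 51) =5600000/ 51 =109803.92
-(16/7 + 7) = -65/7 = -9.29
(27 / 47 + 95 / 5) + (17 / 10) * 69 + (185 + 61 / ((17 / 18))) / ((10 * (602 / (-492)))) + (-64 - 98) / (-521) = 146334296261 / 1252999790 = 116.79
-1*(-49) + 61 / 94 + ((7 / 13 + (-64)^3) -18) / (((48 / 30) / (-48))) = 9610899851 / 1222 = 7864893.50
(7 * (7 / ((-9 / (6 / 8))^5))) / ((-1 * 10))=49 / 2488320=0.00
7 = 7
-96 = -96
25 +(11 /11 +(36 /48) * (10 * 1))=67 /2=33.50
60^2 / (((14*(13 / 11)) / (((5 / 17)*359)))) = 35541000 / 1547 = 22974.14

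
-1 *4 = -4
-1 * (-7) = 7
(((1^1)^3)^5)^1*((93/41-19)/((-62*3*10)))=343/38130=0.01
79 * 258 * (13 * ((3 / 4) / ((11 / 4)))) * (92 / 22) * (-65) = -2376745020 / 121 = -19642520.83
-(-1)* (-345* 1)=-345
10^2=100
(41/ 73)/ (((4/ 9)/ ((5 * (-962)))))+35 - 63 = -891533/ 146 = -6106.39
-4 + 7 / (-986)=-3951 / 986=-4.01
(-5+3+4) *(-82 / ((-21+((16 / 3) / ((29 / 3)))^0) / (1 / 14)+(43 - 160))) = 164 / 397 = 0.41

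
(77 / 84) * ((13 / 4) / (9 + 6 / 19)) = 2717 / 8496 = 0.32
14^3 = 2744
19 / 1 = 19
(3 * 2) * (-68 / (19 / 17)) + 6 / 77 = -533958 / 1463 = -364.97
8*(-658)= -5264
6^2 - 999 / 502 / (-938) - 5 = 14598155 / 470876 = 31.00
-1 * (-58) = 58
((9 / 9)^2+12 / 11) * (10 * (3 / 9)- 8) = -322 / 33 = -9.76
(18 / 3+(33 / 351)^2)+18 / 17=1644737 / 232713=7.07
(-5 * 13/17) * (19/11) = -1235/187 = -6.60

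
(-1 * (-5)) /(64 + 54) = 5 /118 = 0.04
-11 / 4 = -2.75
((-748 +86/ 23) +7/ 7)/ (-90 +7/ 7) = 8.35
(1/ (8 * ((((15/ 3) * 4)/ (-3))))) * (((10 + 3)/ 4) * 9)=-351/ 640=-0.55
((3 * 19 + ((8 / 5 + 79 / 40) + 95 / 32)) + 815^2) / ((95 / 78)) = 4145160513 / 7600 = 545415.86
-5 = -5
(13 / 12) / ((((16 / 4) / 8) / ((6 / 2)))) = 13 / 2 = 6.50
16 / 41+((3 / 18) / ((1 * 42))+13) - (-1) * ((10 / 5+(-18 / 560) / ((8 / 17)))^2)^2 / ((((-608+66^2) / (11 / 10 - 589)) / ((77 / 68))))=36939913164088179343699 / 3382430598483148800000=10.92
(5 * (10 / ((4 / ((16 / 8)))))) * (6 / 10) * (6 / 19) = 90 / 19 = 4.74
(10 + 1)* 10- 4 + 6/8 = 427/4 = 106.75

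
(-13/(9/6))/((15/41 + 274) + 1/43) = -22919/725622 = -0.03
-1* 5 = -5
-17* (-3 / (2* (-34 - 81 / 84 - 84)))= -714 / 3331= -0.21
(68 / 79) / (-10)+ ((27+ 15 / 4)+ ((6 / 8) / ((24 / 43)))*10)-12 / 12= 272401 / 6320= 43.10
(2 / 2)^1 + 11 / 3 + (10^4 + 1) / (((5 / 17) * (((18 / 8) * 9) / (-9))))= -679858 / 45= -15107.96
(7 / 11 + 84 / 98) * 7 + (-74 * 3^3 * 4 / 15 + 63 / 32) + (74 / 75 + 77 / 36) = -40966291 / 79200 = -517.25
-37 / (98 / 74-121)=1369 / 4428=0.31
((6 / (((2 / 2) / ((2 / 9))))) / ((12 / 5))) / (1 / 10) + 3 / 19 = 977 / 171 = 5.71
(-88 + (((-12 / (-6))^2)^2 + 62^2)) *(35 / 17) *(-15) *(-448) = 887174400 / 17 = 52186729.41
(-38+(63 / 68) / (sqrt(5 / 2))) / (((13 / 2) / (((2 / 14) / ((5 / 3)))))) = -228 / 455+27 * sqrt(10) / 11050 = -0.49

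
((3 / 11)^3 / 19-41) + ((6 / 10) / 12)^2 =-414703511 / 10115600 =-41.00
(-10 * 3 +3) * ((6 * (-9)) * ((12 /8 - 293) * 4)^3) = -2311283267568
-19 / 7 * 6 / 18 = -19 / 21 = -0.90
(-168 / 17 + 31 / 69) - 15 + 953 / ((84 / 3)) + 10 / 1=643829 / 32844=19.60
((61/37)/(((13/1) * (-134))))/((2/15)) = -915/128908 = -0.01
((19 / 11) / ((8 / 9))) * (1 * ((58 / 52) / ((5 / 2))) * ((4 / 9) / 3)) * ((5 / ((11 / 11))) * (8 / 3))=1.71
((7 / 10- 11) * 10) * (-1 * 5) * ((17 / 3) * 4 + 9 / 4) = 12832.08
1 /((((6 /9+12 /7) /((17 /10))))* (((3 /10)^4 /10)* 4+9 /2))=0.16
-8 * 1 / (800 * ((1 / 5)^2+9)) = -1 / 904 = -0.00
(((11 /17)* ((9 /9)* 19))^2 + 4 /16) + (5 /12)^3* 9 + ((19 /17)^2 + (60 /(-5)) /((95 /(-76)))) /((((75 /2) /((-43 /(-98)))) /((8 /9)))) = 465420933457 /3058776000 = 152.16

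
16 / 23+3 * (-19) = -56.30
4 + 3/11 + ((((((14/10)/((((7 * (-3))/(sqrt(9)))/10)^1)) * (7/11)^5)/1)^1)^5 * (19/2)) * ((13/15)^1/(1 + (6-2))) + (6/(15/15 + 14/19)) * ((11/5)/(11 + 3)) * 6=428278526085199584528528481037/56882206202788954071960881775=7.53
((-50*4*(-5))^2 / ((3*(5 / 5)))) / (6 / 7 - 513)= -1400000 / 2151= -650.86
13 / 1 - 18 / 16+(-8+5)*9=-121 / 8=-15.12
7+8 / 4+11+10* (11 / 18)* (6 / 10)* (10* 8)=940 / 3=313.33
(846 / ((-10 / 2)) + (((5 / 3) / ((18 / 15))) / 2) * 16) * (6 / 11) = -14228 / 165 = -86.23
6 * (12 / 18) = 4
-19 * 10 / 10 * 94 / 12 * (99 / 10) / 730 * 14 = -206283 / 7300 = -28.26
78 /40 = 1.95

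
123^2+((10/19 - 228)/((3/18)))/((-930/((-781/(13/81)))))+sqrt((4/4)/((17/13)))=sqrt(221)/17+305799723/38285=7988.33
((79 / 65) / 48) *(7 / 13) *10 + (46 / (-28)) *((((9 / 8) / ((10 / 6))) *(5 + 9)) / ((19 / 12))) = -3725629 / 385320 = -9.67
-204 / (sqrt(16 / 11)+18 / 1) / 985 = -10098 / 873695+204 *sqrt(11) / 873695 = -0.01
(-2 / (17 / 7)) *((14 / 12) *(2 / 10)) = -0.19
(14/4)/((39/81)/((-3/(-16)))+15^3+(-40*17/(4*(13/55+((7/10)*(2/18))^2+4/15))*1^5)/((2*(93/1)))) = 797275143/768977011414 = 0.00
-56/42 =-4/3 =-1.33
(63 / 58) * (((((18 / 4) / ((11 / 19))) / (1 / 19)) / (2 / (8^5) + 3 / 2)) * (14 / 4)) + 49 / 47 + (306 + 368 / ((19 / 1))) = 700810508933 / 1000168037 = 700.69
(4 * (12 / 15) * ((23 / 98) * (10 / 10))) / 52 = 46 / 3185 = 0.01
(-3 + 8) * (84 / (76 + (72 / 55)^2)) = 317625 / 58771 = 5.40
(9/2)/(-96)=-3/64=-0.05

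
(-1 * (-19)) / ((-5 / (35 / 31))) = -133 / 31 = -4.29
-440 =-440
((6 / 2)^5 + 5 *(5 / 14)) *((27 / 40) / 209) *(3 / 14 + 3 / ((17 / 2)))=2498283 / 5571104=0.45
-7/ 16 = -0.44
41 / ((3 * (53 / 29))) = 1189 / 159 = 7.48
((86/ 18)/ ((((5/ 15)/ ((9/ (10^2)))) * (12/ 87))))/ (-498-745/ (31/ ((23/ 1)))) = -115971/ 13029200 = -0.01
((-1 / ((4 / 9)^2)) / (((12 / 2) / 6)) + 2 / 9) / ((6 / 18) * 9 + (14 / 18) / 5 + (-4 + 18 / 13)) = -45305 / 5056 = -8.96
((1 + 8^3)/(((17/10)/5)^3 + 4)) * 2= 128250000/504913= 254.00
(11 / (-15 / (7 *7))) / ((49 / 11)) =-121 / 15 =-8.07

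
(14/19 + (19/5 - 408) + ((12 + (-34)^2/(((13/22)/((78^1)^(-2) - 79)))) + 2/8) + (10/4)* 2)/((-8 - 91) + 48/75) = 5820676453265/3695257332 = 1575.17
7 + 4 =11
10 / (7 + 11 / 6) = 60 / 53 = 1.13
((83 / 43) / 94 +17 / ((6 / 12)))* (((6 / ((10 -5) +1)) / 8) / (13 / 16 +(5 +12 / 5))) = 76395 / 147533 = 0.52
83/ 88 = 0.94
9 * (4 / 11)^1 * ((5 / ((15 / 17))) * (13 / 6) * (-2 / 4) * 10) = -2210 / 11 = -200.91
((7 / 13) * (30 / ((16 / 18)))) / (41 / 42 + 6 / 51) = 337365 / 20306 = 16.61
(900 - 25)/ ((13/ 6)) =5250/ 13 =403.85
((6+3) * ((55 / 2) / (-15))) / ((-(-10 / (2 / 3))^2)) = 11 / 150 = 0.07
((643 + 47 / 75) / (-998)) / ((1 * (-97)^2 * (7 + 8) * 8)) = -0.00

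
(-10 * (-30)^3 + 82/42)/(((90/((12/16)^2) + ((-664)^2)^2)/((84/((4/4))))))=5670041/48597320744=0.00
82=82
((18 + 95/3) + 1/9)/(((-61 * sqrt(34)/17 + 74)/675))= 633.04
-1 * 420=-420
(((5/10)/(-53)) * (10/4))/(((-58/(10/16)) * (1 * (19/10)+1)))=0.00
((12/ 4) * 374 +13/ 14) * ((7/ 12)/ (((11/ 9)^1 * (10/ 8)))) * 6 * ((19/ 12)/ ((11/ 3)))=2688291/ 2420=1110.86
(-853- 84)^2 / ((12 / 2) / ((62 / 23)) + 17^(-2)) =7865724271 / 19972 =393837.59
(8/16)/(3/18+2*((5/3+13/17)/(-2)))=-17/77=-0.22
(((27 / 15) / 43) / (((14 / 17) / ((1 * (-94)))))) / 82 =-7191 / 123410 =-0.06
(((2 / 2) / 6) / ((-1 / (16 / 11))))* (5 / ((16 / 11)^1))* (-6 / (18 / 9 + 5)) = 5 / 7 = 0.71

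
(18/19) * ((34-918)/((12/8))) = -10608/19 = -558.32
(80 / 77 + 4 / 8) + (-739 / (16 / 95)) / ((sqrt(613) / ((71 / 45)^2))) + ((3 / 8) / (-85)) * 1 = 80349 / 52360 - 70780681 * sqrt(613) / 3972240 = -439.64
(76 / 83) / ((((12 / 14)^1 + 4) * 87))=266 / 122757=0.00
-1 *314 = -314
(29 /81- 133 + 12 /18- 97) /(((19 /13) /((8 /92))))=-482222 /35397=-13.62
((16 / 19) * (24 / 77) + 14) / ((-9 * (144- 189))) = 20866 / 592515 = 0.04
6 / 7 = 0.86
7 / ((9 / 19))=133 / 9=14.78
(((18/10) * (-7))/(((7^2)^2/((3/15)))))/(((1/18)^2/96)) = -279936/8575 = -32.65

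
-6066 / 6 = -1011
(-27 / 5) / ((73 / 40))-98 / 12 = -4873 / 438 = -11.13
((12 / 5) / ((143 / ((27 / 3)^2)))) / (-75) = -0.02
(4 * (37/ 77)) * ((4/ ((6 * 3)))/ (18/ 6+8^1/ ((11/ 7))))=296/ 5607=0.05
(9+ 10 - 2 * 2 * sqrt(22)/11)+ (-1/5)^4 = 11876/625 - 4 * sqrt(22)/11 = 17.30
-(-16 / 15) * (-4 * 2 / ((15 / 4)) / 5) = -512 / 1125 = -0.46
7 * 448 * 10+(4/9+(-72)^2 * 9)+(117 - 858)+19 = 695650/9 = 77294.44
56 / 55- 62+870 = 809.02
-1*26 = -26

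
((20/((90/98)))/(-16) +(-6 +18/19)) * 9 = -4387/76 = -57.72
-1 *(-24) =24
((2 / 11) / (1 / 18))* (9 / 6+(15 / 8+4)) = 531 / 22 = 24.14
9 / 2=4.50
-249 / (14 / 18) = -2241 / 7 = -320.14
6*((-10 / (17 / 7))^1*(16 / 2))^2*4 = 7526400 / 289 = 26042.91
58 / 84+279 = 11747 / 42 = 279.69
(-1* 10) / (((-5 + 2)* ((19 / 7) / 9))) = 210 / 19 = 11.05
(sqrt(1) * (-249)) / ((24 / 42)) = -1743 / 4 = -435.75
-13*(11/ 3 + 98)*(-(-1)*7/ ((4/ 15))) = -138775/ 4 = -34693.75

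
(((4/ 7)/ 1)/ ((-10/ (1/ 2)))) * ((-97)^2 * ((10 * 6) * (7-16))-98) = 5080958/ 35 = 145170.23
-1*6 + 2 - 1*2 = -6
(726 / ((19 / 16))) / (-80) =-726 / 95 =-7.64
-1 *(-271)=271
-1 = -1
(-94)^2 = 8836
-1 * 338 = -338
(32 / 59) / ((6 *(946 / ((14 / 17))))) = 112 / 1423257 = 0.00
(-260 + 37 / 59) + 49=-12412 / 59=-210.37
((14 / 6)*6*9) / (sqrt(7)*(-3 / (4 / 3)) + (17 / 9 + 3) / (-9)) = 7185024 / 3689111 - 29760696*sqrt(7) / 3689111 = -19.40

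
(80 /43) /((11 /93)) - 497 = -227641 /473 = -481.27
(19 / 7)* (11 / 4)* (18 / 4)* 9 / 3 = 5643 / 56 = 100.77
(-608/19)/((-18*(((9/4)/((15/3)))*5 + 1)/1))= 64/117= 0.55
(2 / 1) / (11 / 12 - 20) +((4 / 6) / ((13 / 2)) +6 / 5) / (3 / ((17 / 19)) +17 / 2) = 91604 / 17995965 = 0.01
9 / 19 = 0.47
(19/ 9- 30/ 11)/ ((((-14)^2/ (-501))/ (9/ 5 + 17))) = 478789/ 16170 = 29.61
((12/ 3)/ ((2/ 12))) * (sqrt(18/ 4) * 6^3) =7776 * sqrt(2) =10996.92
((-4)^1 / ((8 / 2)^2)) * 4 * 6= -6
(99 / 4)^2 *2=9801 / 8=1225.12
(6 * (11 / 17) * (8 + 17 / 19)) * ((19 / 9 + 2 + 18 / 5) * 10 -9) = 2352.05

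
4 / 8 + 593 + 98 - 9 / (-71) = 98211 / 142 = 691.63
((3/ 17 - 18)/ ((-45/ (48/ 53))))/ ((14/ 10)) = 1616/ 6307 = 0.26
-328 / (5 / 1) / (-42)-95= -9811 / 105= -93.44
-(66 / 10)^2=-1089 / 25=-43.56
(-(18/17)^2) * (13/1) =-4212/289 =-14.57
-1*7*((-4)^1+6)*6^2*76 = -38304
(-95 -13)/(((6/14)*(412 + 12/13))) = -819/1342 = -0.61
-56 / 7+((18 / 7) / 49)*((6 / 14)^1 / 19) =-364898 / 45619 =-8.00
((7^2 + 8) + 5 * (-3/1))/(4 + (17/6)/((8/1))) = 2016/209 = 9.65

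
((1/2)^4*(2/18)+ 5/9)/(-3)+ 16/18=101/144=0.70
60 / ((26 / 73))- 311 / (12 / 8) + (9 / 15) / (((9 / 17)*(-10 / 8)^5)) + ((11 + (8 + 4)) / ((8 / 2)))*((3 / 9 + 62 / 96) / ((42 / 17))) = -60547477027 / 1638000000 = -36.96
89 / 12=7.42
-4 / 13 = -0.31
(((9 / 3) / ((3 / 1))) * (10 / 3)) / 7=10 / 21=0.48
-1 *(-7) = 7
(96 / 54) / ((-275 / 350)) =-224 / 99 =-2.26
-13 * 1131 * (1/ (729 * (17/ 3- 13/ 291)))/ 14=-475397/ 1855224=-0.26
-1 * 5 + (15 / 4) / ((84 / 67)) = -225 / 112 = -2.01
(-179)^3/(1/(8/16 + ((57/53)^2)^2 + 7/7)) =-256848238662855/15780962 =-16275828.98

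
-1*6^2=-36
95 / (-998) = -95 / 998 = -0.10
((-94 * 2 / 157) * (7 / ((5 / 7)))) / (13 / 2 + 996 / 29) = -534296 / 1859665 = -0.29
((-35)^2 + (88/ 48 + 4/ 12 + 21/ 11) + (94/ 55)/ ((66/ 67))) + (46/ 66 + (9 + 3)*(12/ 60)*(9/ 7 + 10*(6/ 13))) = 411482287/ 330330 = 1245.67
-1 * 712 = -712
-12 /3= -4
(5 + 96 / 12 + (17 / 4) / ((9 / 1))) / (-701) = -485 / 25236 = -0.02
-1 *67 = -67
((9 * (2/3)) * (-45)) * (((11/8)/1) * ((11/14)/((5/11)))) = -35937/56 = -641.73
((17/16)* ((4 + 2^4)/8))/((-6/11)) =-4.87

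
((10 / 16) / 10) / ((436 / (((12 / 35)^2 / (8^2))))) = 9 / 34182400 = 0.00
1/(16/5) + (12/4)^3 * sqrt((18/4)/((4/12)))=5/16 + 81 * sqrt(6)/2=99.52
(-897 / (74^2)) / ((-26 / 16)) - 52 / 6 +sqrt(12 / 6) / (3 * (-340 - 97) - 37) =-35180 / 4107 - sqrt(2) / 1348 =-8.57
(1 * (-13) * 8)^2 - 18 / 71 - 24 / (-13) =9984638 / 923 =10817.59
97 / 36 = 2.69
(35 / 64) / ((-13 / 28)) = -245 / 208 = -1.18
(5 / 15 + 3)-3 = 1 / 3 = 0.33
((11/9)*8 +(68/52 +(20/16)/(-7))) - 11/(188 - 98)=176653/16380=10.78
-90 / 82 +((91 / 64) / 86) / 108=-26745709 / 24371712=-1.10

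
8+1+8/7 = 71/7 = 10.14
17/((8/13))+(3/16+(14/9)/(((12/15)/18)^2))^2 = 620479.22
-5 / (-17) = 5 / 17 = 0.29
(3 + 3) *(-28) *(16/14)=-192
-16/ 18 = -8/ 9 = -0.89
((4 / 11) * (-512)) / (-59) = 2048 / 649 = 3.16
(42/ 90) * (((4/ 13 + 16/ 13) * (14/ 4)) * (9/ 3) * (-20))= -1960/ 13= -150.77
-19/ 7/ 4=-19/ 28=-0.68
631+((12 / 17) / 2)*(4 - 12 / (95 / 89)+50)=1043437 / 1615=646.09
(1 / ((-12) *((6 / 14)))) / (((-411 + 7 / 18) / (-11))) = -0.01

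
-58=-58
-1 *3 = -3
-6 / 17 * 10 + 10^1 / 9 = -370 / 153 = -2.42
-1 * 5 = -5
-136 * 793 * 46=-4961008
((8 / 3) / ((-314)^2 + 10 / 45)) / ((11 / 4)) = 48 / 4880513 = 0.00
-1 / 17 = -0.06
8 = 8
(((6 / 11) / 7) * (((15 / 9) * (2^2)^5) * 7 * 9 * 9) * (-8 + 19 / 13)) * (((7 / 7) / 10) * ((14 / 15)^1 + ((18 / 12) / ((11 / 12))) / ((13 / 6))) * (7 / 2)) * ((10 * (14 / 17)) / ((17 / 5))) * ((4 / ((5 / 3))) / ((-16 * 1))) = 36801838080 / 347633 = 105864.05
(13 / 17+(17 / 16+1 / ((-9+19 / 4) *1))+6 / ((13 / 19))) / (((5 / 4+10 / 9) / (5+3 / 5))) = 2308131 / 93925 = 24.57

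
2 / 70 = 1 / 35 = 0.03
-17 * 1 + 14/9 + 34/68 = -269/18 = -14.94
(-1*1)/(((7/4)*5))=-4/35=-0.11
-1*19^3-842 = -7701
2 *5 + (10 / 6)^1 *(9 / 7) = 85 / 7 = 12.14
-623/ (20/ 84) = -2616.60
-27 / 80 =-0.34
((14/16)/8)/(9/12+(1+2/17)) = 119/2032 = 0.06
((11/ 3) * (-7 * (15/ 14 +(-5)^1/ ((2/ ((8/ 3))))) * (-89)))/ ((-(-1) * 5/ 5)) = -230065/ 18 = -12781.39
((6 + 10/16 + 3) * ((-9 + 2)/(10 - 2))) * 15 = -8085/64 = -126.33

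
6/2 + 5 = 8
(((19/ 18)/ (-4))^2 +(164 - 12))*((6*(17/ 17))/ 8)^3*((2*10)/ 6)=3941645/ 18432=213.85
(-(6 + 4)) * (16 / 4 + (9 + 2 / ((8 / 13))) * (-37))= 8985 / 2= 4492.50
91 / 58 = 1.57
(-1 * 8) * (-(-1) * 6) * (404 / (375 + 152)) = -19392 / 527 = -36.80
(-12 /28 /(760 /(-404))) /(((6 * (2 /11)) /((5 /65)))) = 1111 /69160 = 0.02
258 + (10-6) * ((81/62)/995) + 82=10487462/30845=340.01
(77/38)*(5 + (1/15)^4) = 9745351/961875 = 10.13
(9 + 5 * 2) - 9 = 10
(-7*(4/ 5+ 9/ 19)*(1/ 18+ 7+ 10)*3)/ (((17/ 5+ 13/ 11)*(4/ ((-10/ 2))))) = 2043085/ 16416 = 124.46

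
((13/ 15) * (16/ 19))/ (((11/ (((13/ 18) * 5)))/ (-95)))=-22.76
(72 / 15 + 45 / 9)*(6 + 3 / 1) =441 / 5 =88.20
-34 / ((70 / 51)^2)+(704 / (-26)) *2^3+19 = -6868871 / 31850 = -215.66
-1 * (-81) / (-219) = -27 / 73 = -0.37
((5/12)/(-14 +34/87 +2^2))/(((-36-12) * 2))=145/321024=0.00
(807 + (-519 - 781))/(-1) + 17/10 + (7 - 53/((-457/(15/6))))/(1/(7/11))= 499.34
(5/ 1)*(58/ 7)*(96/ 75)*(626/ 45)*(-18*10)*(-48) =223076352/ 35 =6373610.06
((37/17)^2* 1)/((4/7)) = 8.29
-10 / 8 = -5 / 4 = -1.25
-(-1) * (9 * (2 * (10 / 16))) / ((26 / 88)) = 495 / 13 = 38.08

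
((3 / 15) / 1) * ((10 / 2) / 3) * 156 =52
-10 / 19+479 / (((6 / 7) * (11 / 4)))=127084 / 627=202.69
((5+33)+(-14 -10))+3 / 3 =15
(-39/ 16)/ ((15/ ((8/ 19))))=-13/ 190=-0.07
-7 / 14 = -0.50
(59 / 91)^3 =205379 / 753571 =0.27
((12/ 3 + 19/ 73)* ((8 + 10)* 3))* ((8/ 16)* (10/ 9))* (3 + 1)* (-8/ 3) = -99520/ 73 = -1363.29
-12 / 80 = -3 / 20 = -0.15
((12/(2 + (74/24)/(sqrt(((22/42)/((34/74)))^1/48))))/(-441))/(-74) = -44/23708601 + 2 * sqrt(48433)/23708601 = 0.00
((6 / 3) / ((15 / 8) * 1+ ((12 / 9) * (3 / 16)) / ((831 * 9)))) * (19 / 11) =1.84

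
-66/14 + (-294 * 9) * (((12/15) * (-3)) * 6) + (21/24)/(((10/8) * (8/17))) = 21335537/560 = 38099.17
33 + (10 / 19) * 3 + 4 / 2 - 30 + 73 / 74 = 10637 / 1406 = 7.57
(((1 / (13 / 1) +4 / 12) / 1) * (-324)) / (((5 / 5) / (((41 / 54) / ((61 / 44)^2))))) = -2540032 / 48373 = -52.51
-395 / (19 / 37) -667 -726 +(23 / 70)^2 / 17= -2162.20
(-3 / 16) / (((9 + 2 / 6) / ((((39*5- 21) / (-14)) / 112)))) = 783 / 351232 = 0.00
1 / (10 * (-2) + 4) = -1 / 16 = -0.06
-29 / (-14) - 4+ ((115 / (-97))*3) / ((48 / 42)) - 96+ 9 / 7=-541869 / 5432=-99.75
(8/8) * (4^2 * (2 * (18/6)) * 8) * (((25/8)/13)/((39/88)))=70400/169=416.57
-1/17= -0.06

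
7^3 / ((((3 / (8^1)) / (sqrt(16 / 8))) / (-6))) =-5488 * sqrt(2) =-7761.20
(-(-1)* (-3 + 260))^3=16974593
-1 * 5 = -5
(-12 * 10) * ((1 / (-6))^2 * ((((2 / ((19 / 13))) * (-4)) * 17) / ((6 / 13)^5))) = 410278765 / 27702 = 14810.44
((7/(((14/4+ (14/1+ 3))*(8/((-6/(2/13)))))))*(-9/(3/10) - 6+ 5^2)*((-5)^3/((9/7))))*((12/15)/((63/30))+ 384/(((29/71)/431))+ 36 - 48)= -7718942105875/10701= -721329044.56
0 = 0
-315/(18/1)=-35/2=-17.50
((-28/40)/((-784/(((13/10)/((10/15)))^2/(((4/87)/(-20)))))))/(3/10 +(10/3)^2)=-91611/707840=-0.13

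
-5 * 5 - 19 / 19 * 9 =-34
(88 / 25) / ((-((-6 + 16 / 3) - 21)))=264 / 1625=0.16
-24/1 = -24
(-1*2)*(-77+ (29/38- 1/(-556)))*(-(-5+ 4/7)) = 24965757/36974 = 675.22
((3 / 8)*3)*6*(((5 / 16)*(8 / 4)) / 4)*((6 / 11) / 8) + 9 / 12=4629 / 5632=0.82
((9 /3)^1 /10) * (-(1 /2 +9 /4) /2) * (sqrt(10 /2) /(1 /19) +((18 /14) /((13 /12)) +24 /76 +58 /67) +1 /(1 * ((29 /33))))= -627 * sqrt(5) /80- 388704063 /268755760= -18.97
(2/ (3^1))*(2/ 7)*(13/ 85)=52/ 1785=0.03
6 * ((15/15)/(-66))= -1/11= -0.09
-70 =-70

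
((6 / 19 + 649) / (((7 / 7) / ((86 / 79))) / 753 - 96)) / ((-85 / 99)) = 7.88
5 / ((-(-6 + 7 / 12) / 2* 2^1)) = 12 / 13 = 0.92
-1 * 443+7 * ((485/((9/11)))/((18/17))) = 3475.92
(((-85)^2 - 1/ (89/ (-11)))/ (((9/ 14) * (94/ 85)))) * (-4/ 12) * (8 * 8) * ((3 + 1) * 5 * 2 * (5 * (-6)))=260172772.12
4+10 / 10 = 5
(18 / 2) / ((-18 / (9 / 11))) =-9 / 22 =-0.41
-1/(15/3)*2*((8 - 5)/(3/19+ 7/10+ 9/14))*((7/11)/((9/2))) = -1862/16467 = -0.11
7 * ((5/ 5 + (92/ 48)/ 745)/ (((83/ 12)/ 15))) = 188223/ 12367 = 15.22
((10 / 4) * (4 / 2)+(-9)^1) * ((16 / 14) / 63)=-32 / 441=-0.07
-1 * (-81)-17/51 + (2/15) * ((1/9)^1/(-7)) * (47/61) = 4649936/57645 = 80.67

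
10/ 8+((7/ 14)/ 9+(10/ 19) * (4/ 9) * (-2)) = 191/ 228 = 0.84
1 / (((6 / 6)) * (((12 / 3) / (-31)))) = -7.75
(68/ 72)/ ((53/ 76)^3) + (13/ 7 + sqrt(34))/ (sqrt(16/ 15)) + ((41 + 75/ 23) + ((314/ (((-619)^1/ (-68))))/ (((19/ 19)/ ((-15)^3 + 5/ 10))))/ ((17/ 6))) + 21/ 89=-69668774582765549/ 1697769041049 + 13 * sqrt(15)/ 28 + sqrt(510)/ 4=-41028.04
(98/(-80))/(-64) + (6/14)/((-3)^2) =3589/53760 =0.07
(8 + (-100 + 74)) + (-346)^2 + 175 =119873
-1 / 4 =-0.25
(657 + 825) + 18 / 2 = 1491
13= 13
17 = 17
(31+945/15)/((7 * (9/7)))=94/9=10.44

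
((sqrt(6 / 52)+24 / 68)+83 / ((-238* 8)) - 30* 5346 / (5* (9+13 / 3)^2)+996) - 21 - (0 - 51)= sqrt(78) / 26+5032997 / 5950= 846.22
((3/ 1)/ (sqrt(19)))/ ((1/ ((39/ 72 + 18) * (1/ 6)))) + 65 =67.13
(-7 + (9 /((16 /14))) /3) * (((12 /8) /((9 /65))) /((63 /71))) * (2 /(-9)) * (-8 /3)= -23075 /729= -31.65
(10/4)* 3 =7.50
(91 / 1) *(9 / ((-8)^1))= -819 / 8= -102.38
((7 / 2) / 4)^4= 2401 / 4096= 0.59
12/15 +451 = 451.80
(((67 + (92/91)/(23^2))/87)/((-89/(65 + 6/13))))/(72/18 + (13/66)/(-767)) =-1346985222/9511101145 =-0.14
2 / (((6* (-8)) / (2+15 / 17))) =-49 / 408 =-0.12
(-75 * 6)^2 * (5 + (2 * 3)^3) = 44752500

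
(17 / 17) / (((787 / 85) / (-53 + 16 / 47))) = -210375 / 36989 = -5.69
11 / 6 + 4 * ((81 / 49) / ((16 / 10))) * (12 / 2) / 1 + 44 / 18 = 25643 / 882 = 29.07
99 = 99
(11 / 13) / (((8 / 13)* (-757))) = -11 / 6056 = -0.00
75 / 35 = 15 / 7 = 2.14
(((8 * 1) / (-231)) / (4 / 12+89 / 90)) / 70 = -24 / 64141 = -0.00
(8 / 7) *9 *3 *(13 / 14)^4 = 22.94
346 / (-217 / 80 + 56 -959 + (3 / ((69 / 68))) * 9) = -636640 / 1617551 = -0.39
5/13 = 0.38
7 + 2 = 9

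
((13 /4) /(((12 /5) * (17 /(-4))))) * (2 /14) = -65 /1428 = -0.05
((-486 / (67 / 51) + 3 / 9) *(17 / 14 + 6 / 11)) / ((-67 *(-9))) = -2876123 / 2666466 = -1.08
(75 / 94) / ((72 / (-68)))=-425 / 564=-0.75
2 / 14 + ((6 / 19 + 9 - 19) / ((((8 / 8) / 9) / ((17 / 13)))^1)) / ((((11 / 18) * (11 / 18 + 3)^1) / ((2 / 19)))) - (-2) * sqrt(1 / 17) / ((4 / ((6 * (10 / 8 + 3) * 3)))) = -124341977 / 23488465 + 9 * sqrt(17) / 4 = 3.98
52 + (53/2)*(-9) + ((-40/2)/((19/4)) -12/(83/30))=-615181/3154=-195.05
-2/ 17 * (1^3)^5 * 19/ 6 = -19/ 51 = -0.37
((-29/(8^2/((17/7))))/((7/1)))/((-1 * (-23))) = -493/72128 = -0.01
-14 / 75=-0.19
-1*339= -339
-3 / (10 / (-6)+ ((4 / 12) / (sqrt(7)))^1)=3* sqrt(7) / 58+ 105 / 58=1.95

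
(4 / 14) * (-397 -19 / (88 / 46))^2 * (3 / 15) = 64117805 / 6776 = 9462.49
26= 26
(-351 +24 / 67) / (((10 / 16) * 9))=-62.34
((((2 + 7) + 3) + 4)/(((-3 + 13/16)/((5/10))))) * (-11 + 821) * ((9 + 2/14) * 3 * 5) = -19906560/49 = -406256.33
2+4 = 6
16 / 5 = 3.20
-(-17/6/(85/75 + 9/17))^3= 3017196125/609800192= 4.95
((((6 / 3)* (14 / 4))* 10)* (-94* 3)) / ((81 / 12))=-26320 / 9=-2924.44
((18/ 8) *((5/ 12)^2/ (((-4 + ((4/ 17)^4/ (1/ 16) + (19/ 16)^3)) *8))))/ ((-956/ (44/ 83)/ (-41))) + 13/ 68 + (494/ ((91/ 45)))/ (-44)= -433656887398179877/ 80887132555078388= -5.36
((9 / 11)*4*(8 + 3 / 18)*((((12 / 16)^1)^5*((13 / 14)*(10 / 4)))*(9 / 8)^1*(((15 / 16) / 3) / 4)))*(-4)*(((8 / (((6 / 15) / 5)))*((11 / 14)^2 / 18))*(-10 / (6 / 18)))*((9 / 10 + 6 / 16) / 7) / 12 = 3322873125 / 411041792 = 8.08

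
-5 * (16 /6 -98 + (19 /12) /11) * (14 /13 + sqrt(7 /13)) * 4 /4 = 62825 * sqrt(91) /1716 + 439775 /858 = 861.81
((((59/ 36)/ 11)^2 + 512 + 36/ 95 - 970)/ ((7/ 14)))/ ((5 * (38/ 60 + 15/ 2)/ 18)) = -6817088089/ 16828680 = -405.09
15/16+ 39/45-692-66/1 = -181487/240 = -756.20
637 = 637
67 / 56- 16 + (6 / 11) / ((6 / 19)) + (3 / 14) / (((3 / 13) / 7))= -4051 / 616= -6.58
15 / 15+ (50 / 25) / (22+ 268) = 146 / 145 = 1.01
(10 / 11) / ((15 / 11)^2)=22 / 45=0.49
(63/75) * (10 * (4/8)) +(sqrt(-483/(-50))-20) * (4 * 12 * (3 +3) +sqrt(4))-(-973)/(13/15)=-303752/65 +29 * sqrt(966)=-3771.77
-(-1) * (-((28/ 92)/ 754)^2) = -49/ 300744964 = -0.00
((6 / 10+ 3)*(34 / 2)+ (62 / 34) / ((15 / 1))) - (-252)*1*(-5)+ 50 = -292913 / 255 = -1148.68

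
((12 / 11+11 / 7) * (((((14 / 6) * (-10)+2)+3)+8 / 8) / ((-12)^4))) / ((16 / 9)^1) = -2665 / 2128896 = -0.00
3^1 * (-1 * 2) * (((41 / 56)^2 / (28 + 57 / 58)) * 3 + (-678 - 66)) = 3499515 / 784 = 4463.67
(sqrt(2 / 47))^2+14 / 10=339 / 235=1.44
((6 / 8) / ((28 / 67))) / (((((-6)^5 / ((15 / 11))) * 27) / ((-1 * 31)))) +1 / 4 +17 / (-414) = 138350983 / 661022208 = 0.21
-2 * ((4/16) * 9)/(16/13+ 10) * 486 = -28431/146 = -194.73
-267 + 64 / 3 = -737 / 3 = -245.67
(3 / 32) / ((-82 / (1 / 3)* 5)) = -1 / 13120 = -0.00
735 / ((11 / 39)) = 28665 / 11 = 2605.91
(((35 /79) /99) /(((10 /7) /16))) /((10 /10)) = 392 /7821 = 0.05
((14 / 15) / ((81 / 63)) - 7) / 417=-847 / 56295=-0.02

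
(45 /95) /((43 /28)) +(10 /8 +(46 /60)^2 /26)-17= -294776357 /19117800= -15.42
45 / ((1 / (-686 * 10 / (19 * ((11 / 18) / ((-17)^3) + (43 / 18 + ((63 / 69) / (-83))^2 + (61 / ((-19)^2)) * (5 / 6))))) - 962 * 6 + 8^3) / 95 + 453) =59858207446593213000 / 528922425006170363801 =0.11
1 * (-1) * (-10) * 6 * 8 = 480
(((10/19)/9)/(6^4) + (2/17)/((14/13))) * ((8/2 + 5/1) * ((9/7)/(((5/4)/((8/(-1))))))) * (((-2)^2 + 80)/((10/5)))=-11528792/33915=-339.93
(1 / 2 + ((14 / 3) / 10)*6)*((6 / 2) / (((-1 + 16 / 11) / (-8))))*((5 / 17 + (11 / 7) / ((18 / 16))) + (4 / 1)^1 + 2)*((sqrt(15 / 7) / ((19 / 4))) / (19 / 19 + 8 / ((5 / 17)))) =-15946832*sqrt(105) / 11158035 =-14.64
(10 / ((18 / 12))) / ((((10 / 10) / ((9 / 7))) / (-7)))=-60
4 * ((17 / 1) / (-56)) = -17 / 14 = -1.21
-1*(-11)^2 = -121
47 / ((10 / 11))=517 / 10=51.70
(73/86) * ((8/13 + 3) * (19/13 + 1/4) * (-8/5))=-305359/36335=-8.40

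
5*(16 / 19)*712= 56960 / 19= 2997.89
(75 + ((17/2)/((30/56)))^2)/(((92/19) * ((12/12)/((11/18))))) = 15365471/372600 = 41.24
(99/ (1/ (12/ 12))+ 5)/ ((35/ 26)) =2704/ 35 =77.26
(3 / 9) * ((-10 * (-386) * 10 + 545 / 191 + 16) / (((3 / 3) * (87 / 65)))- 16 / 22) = 5273850779 / 548361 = 9617.48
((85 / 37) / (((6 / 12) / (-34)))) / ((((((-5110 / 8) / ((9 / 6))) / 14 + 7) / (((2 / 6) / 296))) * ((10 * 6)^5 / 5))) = 289 / 5982683328000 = 0.00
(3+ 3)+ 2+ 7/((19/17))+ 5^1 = 366/19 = 19.26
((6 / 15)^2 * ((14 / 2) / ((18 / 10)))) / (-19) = -28 / 855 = -0.03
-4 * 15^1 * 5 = -300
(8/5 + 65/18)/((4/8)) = 469/45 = 10.42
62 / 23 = 2.70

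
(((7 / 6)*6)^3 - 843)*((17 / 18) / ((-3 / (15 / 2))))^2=-903125 / 324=-2787.42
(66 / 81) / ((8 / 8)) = 22 / 27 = 0.81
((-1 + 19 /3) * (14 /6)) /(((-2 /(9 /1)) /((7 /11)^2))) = -2744 /121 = -22.68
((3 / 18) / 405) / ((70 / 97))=97 / 170100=0.00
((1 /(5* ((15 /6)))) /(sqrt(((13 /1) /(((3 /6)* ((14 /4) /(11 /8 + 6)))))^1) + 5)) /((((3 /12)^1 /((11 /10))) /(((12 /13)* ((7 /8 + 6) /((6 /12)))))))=-6776 /9035 + 484* sqrt(10738) /45175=0.36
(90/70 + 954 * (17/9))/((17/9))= 113607/119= 954.68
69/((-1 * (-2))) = 69/2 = 34.50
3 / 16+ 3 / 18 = 17 / 48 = 0.35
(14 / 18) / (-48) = -7 / 432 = -0.02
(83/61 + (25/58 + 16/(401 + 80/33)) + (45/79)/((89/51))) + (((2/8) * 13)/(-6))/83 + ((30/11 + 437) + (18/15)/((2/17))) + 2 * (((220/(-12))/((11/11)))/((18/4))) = 72482012574615253591/163273384696526280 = 443.93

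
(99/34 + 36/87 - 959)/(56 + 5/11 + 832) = -10365245/9636178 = -1.08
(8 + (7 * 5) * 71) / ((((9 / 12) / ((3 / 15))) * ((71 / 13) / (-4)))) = -172848 / 355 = -486.90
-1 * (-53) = 53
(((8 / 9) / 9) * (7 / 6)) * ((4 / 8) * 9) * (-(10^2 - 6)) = -1316 / 27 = -48.74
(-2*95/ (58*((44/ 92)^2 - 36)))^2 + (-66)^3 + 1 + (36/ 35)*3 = -3030188466665944838/ 10540082710115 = -287491.91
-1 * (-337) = 337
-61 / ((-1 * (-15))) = -61 / 15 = -4.07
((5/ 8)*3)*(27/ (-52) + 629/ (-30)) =-16759/ 416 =-40.29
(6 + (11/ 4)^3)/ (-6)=-1715/ 384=-4.47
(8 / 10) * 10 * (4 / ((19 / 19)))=32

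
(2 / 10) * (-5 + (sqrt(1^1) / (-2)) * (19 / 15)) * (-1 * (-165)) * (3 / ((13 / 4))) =-171.60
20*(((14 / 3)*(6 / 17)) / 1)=560 / 17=32.94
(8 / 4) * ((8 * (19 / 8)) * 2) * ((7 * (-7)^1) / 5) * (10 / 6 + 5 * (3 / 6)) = -9310 / 3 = -3103.33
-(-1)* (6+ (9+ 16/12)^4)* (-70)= -64680490/81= -798524.57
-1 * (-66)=66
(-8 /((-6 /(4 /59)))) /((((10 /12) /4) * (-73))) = -128 /21535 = -0.01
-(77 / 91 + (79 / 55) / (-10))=-5023 / 7150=-0.70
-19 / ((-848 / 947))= 17993 / 848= 21.22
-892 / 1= -892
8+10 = 18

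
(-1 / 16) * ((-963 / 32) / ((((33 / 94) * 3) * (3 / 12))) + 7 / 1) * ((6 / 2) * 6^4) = 1147203 / 44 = 26072.80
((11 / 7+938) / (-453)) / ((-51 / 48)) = 105232 / 53907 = 1.95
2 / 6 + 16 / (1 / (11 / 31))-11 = -464 / 93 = -4.99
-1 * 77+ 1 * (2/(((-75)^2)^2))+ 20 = -1803515623/31640625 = -57.00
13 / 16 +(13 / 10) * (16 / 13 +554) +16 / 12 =173747 / 240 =723.95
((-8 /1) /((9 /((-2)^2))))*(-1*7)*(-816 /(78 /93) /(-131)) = 944384 /5109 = 184.85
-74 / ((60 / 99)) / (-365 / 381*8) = 465201 / 29200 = 15.93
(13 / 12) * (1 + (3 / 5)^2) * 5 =221 / 30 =7.37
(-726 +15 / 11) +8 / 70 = -278941 / 385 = -724.52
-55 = -55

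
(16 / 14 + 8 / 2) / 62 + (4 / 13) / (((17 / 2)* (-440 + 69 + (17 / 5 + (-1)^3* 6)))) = 1855556 / 22395919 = 0.08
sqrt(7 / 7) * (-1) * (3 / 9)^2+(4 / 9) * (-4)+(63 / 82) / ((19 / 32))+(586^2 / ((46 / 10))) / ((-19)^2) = 631742893 / 3063807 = 206.20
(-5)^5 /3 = -1041.67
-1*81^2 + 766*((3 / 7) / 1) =-43629 / 7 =-6232.71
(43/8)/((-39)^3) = -0.00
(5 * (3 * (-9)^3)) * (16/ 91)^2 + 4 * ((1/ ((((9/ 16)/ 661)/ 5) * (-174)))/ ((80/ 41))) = -2640745642/ 6484023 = -407.27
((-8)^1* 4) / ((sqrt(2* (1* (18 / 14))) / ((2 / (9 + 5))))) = -16* sqrt(14) / 21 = -2.85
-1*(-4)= 4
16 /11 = 1.45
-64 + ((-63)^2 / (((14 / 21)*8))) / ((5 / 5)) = 10883 / 16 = 680.19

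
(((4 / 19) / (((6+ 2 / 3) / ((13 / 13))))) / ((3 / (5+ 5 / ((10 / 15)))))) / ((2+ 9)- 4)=5 / 266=0.02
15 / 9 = 5 / 3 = 1.67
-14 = -14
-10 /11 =-0.91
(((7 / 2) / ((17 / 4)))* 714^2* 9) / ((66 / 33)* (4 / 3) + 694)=5667732 / 1045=5423.67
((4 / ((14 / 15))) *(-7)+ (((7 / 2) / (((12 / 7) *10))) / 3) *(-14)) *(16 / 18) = -11143 / 405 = -27.51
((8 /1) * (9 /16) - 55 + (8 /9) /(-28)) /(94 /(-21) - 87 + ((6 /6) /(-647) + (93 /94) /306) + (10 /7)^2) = 46080156514 /81555034149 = 0.57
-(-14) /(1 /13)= 182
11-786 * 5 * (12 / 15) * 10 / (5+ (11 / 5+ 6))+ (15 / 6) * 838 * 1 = -3034 / 11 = -275.82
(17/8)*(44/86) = 1.09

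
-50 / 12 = -25 / 6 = -4.17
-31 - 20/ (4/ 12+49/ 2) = -4739/ 149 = -31.81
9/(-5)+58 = 56.20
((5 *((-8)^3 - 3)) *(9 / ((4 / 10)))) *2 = -115875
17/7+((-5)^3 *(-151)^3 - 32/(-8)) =3012582170/7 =430368881.43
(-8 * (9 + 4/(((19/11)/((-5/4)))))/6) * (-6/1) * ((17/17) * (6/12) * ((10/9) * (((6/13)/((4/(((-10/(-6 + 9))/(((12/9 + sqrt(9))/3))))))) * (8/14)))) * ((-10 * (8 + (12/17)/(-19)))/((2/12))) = 14320896000/7260071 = 1972.56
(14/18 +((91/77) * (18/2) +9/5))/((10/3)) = 6541/1650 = 3.96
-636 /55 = -11.56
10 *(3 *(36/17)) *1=1080/17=63.53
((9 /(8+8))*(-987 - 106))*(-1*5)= 49185 /16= 3074.06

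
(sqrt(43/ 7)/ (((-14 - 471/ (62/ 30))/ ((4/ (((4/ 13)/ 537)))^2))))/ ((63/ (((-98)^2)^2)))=-315982247032816 * sqrt(301)/ 7499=-731042418264.63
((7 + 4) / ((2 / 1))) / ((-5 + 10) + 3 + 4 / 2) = 11 / 20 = 0.55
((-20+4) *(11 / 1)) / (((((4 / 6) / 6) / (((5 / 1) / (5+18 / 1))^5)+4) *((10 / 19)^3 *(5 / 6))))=-40742460 / 6548843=-6.22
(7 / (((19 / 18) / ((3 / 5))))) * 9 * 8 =27216 / 95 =286.48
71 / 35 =2.03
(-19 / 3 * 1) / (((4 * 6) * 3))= -19 / 216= -0.09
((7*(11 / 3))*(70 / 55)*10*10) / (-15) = -1960 / 9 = -217.78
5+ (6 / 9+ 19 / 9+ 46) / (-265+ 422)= 7504 / 1413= 5.31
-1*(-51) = 51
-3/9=-1/3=-0.33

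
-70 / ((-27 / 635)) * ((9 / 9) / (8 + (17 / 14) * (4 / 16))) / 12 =124460 / 7533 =16.52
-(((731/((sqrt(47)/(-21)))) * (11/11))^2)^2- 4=-55532431141555237/2209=-25139172087621.20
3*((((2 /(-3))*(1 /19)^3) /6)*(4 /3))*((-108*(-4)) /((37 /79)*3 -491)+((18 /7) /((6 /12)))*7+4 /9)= -24758464 /10744342281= -0.00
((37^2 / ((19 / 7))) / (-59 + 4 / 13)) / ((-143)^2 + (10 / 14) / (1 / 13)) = -9583 / 22814136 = -0.00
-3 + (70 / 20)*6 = 18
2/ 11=0.18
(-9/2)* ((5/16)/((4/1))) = -45/128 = -0.35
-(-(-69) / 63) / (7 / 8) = -184 / 147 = -1.25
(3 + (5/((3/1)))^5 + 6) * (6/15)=10624/1215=8.74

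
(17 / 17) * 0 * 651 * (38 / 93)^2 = 0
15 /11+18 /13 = 393 /143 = 2.75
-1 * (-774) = 774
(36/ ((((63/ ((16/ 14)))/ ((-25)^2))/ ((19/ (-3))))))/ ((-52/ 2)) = 190000/ 1911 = 99.42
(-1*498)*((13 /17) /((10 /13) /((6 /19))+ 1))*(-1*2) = 252486 /1139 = 221.67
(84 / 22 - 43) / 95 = -0.41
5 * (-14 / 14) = -5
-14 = -14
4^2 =16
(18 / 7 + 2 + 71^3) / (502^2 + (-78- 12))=2505409 / 1763398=1.42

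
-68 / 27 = -2.52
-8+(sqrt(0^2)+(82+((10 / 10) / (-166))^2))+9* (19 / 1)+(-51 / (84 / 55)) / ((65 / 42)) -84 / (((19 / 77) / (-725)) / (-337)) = -566104074162915 / 6806332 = -83173150.26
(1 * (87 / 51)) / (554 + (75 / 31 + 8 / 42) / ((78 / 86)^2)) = 28714959 / 9378835145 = 0.00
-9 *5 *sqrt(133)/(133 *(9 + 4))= -45 *sqrt(133)/1729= -0.30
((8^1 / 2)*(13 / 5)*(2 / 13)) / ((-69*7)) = -8 / 2415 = -0.00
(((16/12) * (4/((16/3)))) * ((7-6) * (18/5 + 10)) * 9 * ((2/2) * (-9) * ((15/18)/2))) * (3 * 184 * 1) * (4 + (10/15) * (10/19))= -20945088/19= -1102373.05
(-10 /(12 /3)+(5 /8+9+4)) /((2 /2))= 89 /8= 11.12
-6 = -6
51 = 51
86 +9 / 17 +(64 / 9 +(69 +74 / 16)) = 204733 / 1224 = 167.27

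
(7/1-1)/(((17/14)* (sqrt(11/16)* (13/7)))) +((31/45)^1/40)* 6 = 31/300 +2352* sqrt(11)/2431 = 3.31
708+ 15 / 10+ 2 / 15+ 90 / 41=875549 / 1230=711.83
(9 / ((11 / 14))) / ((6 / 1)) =21 / 11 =1.91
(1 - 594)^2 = 351649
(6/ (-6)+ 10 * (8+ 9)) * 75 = 12675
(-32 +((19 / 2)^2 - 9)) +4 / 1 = 213 / 4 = 53.25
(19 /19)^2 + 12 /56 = 17 /14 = 1.21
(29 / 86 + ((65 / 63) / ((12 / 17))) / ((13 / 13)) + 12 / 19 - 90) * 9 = -54087521 / 68628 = -788.13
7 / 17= 0.41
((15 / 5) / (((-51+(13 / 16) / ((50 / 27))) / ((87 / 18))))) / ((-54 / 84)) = 162400 / 364041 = 0.45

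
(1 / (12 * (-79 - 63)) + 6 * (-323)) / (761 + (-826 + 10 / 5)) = 3302353 / 107352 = 30.76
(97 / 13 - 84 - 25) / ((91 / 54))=-71280 / 1183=-60.25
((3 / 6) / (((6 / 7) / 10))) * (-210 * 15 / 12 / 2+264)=6195 / 8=774.38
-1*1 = -1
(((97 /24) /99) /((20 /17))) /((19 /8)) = 1649 /112860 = 0.01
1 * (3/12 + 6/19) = 43/76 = 0.57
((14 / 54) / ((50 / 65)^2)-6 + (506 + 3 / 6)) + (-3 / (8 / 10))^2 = 5562007 / 10800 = 515.00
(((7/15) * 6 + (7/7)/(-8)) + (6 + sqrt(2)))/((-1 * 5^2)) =-347/1000- sqrt(2)/25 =-0.40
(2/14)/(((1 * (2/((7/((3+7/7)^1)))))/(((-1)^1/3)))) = -1/24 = -0.04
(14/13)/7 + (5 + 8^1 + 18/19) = 14.10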